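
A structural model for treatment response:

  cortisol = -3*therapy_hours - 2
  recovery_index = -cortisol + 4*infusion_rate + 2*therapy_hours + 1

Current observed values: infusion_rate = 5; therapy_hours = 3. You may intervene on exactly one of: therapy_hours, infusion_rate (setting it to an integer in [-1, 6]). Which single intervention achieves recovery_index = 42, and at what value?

Intervening on therapy_hours: recovery_index = 5*therapy_hours + 23. Reaching 42 requires therapy_hours = 19/5, not an integer.
Intervening on infusion_rate: with other inputs at their observed values, recovery_index = 4*infusion_rate + 18. Solving for 42 gives infusion_rate = 6, within [-1, 6].

set infusion_rate = 6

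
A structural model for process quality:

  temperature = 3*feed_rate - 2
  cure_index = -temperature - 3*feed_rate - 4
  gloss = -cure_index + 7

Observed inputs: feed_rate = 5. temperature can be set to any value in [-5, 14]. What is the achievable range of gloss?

21 to 40

Intervening on temperature fixes its value directly, overriding its dependence on feed_rate.
Substituting into the cure_index equation gives cure_index = -temperature - 19.
Substituting into the gloss equation gives gloss = temperature + 26.
Linear in temperature, so extremes are at the endpoints: temperature = -5 gives gloss = 21; temperature = 14 gives gloss = 40.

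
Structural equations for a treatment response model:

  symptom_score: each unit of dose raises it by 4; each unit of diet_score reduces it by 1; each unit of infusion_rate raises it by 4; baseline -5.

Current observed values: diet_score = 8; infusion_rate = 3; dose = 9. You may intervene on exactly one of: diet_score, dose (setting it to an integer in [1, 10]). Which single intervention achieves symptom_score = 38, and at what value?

Intervening on diet_score: with other inputs at their observed values, symptom_score = -diet_score + 43. Solving for 38 gives diet_score = 5, within [1, 10].
Intervening on dose: symptom_score = 4*dose - 1. Reaching 38 requires dose = 39/4, not an integer.

set diet_score = 5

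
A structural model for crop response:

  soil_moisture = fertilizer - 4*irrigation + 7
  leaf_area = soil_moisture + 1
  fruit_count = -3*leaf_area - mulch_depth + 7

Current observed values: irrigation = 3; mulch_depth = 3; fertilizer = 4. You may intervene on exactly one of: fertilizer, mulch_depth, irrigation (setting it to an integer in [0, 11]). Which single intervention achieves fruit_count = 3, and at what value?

set mulch_depth = 4

Intervening on fertilizer: fruit_count = -3*fertilizer + 16. Reaching 3 requires fertilizer = 13/3, not an integer.
Intervening on mulch_depth: with other inputs at their observed values, fruit_count = -mulch_depth + 7. Solving for 3 gives mulch_depth = 4, within [0, 11].
Intervening on irrigation: fruit_count = 12*irrigation - 32. Reaching 3 requires irrigation = 35/12, not an integer.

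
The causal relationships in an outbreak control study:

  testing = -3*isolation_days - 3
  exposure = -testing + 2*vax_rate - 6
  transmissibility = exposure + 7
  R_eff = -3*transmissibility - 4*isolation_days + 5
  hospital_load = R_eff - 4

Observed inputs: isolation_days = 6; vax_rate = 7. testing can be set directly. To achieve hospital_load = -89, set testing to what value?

Intervening on testing fixes its value directly, overriding its dependence on isolation_days.
Substituting into the exposure equation gives exposure = -testing + 8.
Substituting into the transmissibility equation gives transmissibility = -testing + 15.
So R_eff = 3*testing - 64.
Substituting into the hospital_load equation gives hospital_load = 3*testing - 68.
Solve 3*testing - 68 = -89: testing = (-89 + 68) / 3 = -7.

testing = -7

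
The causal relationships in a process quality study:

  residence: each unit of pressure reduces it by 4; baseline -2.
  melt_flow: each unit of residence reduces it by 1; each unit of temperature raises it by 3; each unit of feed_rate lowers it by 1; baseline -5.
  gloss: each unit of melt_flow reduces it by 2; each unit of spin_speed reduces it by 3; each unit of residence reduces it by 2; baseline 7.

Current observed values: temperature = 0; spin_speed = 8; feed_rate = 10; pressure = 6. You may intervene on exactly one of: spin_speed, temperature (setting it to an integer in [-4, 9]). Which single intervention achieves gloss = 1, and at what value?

Intervening on spin_speed: gloss = -3*spin_speed + 37. Reaching 1 requires spin_speed = 12, outside [-4, 9].
Intervening on temperature: with other inputs at their observed values, gloss = -6*temperature + 13. Solving for 1 gives temperature = 2, within [-4, 9].

set temperature = 2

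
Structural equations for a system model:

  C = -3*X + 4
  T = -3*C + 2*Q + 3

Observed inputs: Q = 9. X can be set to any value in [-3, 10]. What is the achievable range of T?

Substituting into the T equation gives T = 9*X + 9.
Linear in X, so extremes are at the endpoints: X = -3 gives T = -18; X = 10 gives T = 99.

-18 to 99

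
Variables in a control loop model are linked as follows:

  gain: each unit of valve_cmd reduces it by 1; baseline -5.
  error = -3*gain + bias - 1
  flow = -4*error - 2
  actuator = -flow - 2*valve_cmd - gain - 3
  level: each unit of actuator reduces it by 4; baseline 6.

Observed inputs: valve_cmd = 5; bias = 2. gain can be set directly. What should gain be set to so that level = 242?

gain = 4

Intervening on gain fixes its value directly, overriding its dependence on valve_cmd.
Substituting into the error equation gives error = -3*gain + 1.
Substituting into the flow equation gives flow = 12*gain - 6.
Substituting into the actuator equation gives actuator = -13*gain - 7.
Substituting into the level equation gives level = 52*gain + 34.
Solve 52*gain + 34 = 242: gain = (242 - 34) / 52 = 4.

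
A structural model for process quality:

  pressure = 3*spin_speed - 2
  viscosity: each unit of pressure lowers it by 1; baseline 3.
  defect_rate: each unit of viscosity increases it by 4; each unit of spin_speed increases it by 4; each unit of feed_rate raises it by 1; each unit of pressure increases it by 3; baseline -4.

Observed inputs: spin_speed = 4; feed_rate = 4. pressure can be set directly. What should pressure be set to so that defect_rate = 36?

pressure = -8

Intervening on pressure fixes its value directly, overriding its dependence on spin_speed.
Substituting into the defect_rate equation gives defect_rate = -pressure + 28.
Solve -pressure + 28 = 36: pressure = (36 - 28) / -1 = -8.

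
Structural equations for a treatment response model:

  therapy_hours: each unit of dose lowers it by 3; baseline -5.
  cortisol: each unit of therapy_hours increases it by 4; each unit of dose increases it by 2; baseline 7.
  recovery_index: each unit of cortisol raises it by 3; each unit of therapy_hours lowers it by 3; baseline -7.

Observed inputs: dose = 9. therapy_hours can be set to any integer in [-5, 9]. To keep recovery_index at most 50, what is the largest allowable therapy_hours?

therapy_hours = -2

Intervening on therapy_hours fixes its value directly, overriding its dependence on dose.
Substituting into the cortisol equation gives cortisol = 4*therapy_hours + 25.
Substituting into the recovery_index equation gives recovery_index = 9*therapy_hours + 68.
Require 9*therapy_hours + 68 ≤ 50, so therapy_hours ≤ -2.
The largest integer in [-5, 9] satisfying this is -2.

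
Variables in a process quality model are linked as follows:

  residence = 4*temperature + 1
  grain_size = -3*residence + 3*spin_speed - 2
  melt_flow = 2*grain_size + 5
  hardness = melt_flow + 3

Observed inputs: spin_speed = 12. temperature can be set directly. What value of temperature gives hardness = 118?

Substituting into the grain_size equation gives grain_size = -12*temperature + 31.
This gives melt_flow = -24*temperature + 67.
So hardness = -24*temperature + 70.
Solve -24*temperature + 70 = 118: temperature = (118 - 70) / -24 = -2.

temperature = -2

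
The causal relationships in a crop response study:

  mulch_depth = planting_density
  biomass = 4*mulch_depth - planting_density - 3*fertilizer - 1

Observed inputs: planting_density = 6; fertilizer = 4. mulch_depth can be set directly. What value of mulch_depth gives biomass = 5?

mulch_depth = 6

Intervening on mulch_depth fixes its value directly, overriding its dependence on planting_density.
Substituting into the biomass equation gives biomass = 4*mulch_depth - 19.
Solve 4*mulch_depth - 19 = 5: mulch_depth = (5 + 19) / 4 = 6.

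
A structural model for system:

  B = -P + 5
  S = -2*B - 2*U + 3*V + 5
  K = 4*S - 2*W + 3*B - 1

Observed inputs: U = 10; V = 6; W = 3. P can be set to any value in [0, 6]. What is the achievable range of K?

-20 to 10

Substituting into the S equation gives S = 2*P - 7.
This gives K = 5*P - 20.
Linear in P, so extremes are at the endpoints: P = 0 gives K = -20; P = 6 gives K = 10.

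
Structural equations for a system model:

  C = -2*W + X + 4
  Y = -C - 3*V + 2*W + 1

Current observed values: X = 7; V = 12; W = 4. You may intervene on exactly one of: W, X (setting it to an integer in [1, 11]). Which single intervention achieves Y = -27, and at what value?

set X = 4

Intervening on W: Y = 4*W - 46. Reaching -27 requires W = 19/4, not an integer.
Intervening on X: with other inputs at their observed values, Y = -X - 23. Solving for -27 gives X = 4, within [1, 11].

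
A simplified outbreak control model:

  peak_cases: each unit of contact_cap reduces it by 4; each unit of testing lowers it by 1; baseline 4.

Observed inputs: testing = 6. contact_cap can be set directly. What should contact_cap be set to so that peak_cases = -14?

contact_cap = 3

Substituting into the peak_cases equation gives peak_cases = -4*contact_cap - 2.
Solve -4*contact_cap - 2 = -14: contact_cap = (-14 + 2) / -4 = 3.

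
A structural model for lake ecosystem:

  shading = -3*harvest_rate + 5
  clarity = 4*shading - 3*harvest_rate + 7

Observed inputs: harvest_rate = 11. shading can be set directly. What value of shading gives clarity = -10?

Intervening on shading fixes its value directly, overriding its dependence on harvest_rate.
Substituting into the clarity equation gives clarity = 4*shading - 26.
Solve 4*shading - 26 = -10: shading = (-10 + 26) / 4 = 4.

shading = 4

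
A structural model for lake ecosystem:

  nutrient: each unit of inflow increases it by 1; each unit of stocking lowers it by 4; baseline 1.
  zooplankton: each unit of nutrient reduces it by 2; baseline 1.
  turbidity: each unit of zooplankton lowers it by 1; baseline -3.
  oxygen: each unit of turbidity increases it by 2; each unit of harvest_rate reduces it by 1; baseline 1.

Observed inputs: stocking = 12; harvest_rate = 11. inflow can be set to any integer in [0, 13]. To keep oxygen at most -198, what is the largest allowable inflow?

inflow = 2

Substituting into the nutrient equation gives nutrient = inflow - 47.
zooplankton becomes -2*inflow + 95.
So turbidity = 2*inflow - 98.
Substituting into the oxygen equation gives oxygen = 4*inflow - 206.
Require 4*inflow - 206 ≤ -198, so inflow ≤ 2.
The largest integer in [0, 13] satisfying this is 2.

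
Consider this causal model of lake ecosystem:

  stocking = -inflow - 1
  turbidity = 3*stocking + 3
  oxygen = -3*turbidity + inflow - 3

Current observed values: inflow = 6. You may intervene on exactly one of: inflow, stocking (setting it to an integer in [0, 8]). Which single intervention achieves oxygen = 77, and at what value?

Intervening on inflow: with other inputs at their observed values, oxygen = 10*inflow - 3. Solving for 77 gives inflow = 8, within [0, 8].
Intervening on stocking: oxygen = -9*stocking - 6. Reaching 77 requires stocking = -83/9, not an integer.

set inflow = 8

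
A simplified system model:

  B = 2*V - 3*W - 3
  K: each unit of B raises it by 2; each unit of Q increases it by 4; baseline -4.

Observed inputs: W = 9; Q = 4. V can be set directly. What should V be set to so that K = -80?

V = -8

Substituting into the B equation gives B = 2*V - 30.
K becomes 4*V - 48.
Solve 4*V - 48 = -80: V = (-80 + 48) / 4 = -8.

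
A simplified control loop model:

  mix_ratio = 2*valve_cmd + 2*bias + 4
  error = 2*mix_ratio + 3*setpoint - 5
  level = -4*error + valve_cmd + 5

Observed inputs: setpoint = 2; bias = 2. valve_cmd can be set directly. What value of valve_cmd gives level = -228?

Substituting into the mix_ratio equation gives mix_ratio = 2*valve_cmd + 8.
Substituting into the error equation gives error = 4*valve_cmd + 17.
level becomes -15*valve_cmd - 63.
Solve -15*valve_cmd - 63 = -228: valve_cmd = (-228 + 63) / -15 = 11.

valve_cmd = 11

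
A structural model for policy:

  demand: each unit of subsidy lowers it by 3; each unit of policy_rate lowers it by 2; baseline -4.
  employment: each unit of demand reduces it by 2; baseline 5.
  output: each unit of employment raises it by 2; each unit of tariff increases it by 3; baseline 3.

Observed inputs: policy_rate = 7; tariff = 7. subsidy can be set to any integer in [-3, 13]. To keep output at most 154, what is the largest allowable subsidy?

Substituting into the demand equation gives demand = -3*subsidy - 18.
Substituting into the employment equation gives employment = 6*subsidy + 41.
This gives output = 12*subsidy + 106.
Require 12*subsidy + 106 ≤ 154, so subsidy ≤ 4.
The largest integer in [-3, 13] satisfying this is 4.

subsidy = 4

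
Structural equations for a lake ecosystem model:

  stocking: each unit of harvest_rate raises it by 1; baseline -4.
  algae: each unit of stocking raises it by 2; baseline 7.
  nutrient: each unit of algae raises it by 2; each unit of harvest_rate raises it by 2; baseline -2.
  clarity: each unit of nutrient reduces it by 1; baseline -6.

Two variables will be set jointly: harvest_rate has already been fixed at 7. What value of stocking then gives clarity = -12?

stocking = -5

With harvest_rate held at 7:
Intervening on stocking fixes its value directly, overriding its dependence on harvest_rate.
Substituting into the nutrient equation gives nutrient = 4*stocking + 26.
Substituting into the clarity equation gives clarity = -4*stocking - 32.
Solve -4*stocking - 32 = -12: stocking = (-12 + 32) / -4 = -5.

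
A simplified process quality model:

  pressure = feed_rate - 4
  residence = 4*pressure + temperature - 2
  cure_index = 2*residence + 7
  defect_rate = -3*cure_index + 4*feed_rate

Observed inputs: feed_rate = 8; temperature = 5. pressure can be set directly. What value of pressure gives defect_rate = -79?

pressure = 3

Intervening on pressure fixes its value directly, overriding its dependence on feed_rate.
Substituting into the residence equation gives residence = 4*pressure + 3.
cure_index becomes 8*pressure + 13.
Substituting into the defect_rate equation gives defect_rate = -24*pressure - 7.
Solve -24*pressure - 7 = -79: pressure = (-79 + 7) / -24 = 3.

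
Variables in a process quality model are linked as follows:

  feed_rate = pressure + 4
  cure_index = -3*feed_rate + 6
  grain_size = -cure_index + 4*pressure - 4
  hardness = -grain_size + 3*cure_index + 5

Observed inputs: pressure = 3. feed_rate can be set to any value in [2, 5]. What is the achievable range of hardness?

-39 to -3

Intervening on feed_rate fixes its value directly, overriding its dependence on pressure.
Substituting into the grain_size equation gives grain_size = 3*feed_rate + 2.
Substituting into the hardness equation gives hardness = -12*feed_rate + 21.
Linear in feed_rate, so extremes are at the endpoints: feed_rate = 2 gives hardness = -3; feed_rate = 5 gives hardness = -39.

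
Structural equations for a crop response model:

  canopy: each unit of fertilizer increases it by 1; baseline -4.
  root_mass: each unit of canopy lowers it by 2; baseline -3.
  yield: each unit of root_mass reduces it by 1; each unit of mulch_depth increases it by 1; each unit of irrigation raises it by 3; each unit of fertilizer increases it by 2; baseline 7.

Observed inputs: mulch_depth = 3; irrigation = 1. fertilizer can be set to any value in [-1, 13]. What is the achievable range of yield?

4 to 60

Substituting into the root_mass equation gives root_mass = -2*fertilizer + 5.
Substituting into the yield equation gives yield = 4*fertilizer + 8.
Linear in fertilizer, so extremes are at the endpoints: fertilizer = -1 gives yield = 4; fertilizer = 13 gives yield = 60.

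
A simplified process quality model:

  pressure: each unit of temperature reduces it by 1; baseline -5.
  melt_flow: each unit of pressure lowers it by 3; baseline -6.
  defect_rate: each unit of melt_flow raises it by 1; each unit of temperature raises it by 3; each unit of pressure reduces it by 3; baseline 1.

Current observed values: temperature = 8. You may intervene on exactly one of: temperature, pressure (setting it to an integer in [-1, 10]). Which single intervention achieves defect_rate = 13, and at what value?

set pressure = 1

Intervening on temperature: defect_rate = 9*temperature + 25. Reaching 13 requires temperature = -4/3, not an integer.
Intervening on pressure: with other inputs at their observed values, defect_rate = -6*pressure + 19. Solving for 13 gives pressure = 1, within [-1, 10].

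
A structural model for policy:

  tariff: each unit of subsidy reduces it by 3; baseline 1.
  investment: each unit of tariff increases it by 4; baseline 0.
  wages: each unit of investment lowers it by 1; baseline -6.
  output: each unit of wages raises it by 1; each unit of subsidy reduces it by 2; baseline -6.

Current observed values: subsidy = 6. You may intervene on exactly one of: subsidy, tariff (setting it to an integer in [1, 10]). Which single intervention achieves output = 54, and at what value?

Intervening on subsidy: with other inputs at their observed values, output = 10*subsidy - 16. Solving for 54 gives subsidy = 7, within [1, 10].
Intervening on tariff: output = -4*tariff - 24. Reaching 54 requires tariff = -39/2, not an integer.

set subsidy = 7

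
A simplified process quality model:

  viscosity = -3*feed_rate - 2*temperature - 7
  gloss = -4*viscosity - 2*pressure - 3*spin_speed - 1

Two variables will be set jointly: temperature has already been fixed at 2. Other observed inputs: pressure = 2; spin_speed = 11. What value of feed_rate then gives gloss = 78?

feed_rate = 6

With temperature held at 2:
Substituting into the viscosity equation gives viscosity = -3*feed_rate - 11.
Substituting into the gloss equation gives gloss = 12*feed_rate + 6.
Solve 12*feed_rate + 6 = 78: feed_rate = (78 - 6) / 12 = 6.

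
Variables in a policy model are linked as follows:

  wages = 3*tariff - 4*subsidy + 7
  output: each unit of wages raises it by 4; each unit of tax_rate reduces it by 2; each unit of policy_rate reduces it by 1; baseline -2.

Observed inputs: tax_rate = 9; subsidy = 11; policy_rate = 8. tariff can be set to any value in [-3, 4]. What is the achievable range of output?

-212 to -128

Substituting into the wages equation gives wages = 3*tariff - 37.
Substituting into the output equation gives output = 12*tariff - 176.
Linear in tariff, so extremes are at the endpoints: tariff = -3 gives output = -212; tariff = 4 gives output = -128.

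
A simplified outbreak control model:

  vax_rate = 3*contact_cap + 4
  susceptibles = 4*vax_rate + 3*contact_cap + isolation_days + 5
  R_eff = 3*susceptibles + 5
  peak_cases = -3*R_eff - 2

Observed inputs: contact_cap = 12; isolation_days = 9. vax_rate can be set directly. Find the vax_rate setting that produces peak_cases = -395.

vax_rate = -2

Intervening on vax_rate fixes its value directly, overriding its dependence on contact_cap.
Substituting into the susceptibles equation gives susceptibles = 4*vax_rate + 50.
So R_eff = 12*vax_rate + 155.
So peak_cases = -36*vax_rate - 467.
Solve -36*vax_rate - 467 = -395: vax_rate = (-395 + 467) / -36 = -2.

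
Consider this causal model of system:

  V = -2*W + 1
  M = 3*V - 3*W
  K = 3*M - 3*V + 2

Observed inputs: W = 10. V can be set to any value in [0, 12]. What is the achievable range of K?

-88 to -16

Intervening on V fixes its value directly, overriding its dependence on W.
Substituting into the M equation gives M = 3*V - 30.
Substituting into the K equation gives K = 6*V - 88.
Linear in V, so extremes are at the endpoints: V = 0 gives K = -88; V = 12 gives K = -16.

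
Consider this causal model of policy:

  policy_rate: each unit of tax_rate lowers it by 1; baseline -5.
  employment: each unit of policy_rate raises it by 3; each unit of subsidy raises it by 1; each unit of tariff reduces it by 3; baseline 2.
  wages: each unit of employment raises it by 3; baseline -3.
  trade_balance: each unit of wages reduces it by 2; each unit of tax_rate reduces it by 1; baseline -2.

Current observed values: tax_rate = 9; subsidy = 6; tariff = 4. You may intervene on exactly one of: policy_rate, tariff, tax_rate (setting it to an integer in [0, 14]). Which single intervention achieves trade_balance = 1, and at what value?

Intervening on policy_rate: with other inputs at their observed values, trade_balance = -18*policy_rate + 19. Solving for 1 gives policy_rate = 1, within [0, 14].
Intervening on tariff: trade_balance = 18*tariff + 199. Reaching 1 requires tariff = -11, outside [0, 14].
Intervening on tax_rate: trade_balance = 17*tax_rate + 118. Reaching 1 requires tax_rate = -117/17, not an integer.

set policy_rate = 1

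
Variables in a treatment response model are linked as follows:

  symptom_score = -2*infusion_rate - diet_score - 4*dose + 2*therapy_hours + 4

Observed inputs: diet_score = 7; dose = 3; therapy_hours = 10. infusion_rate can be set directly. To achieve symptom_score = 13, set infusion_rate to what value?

Substituting into the symptom_score equation gives symptom_score = -2*infusion_rate + 5.
Solve -2*infusion_rate + 5 = 13: infusion_rate = (13 - 5) / -2 = -4.

infusion_rate = -4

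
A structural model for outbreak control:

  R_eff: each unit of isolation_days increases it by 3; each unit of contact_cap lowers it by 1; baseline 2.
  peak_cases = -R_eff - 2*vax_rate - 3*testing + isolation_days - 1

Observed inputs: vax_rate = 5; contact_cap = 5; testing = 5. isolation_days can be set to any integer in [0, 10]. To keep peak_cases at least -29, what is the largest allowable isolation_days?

isolation_days = 3

Substituting into the R_eff equation gives R_eff = 3*isolation_days - 3.
Substituting into the peak_cases equation gives peak_cases = -2*isolation_days - 23.
Require -2*isolation_days - 23 ≥ -29, so isolation_days ≤ 3.
The largest integer in [0, 10] satisfying this is 3.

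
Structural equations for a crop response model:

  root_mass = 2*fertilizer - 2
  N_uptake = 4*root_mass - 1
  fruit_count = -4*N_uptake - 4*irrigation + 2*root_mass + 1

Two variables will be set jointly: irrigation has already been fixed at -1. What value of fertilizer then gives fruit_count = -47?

fertilizer = 3

With irrigation held at -1:
Substituting into the N_uptake equation gives N_uptake = 8*fertilizer - 9.
Substituting into the fruit_count equation gives fruit_count = -28*fertilizer + 37.
Solve -28*fertilizer + 37 = -47: fertilizer = (-47 - 37) / -28 = 3.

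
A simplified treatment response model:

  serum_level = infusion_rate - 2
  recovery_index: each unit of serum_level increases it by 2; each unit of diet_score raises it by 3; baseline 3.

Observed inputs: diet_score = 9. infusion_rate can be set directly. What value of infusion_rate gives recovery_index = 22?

infusion_rate = -2

Substituting into the recovery_index equation gives recovery_index = 2*infusion_rate + 26.
Solve 2*infusion_rate + 26 = 22: infusion_rate = (22 - 26) / 2 = -2.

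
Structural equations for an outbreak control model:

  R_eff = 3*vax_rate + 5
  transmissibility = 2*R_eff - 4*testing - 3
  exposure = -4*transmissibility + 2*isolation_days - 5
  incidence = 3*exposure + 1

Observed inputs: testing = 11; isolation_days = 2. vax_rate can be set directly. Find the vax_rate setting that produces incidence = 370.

vax_rate = 1

Substituting into the transmissibility equation gives transmissibility = 6*vax_rate - 37.
exposure becomes -24*vax_rate + 147.
So incidence = -72*vax_rate + 442.
Solve -72*vax_rate + 442 = 370: vax_rate = (370 - 442) / -72 = 1.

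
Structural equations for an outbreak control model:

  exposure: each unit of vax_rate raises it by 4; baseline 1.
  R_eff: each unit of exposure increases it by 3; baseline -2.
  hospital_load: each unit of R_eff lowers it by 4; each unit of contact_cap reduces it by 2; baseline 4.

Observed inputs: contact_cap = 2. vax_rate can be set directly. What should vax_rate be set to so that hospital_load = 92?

vax_rate = -2

Substituting into the R_eff equation gives R_eff = 12*vax_rate + 1.
This gives hospital_load = -48*vax_rate - 4.
Solve -48*vax_rate - 4 = 92: vax_rate = (92 + 4) / -48 = -2.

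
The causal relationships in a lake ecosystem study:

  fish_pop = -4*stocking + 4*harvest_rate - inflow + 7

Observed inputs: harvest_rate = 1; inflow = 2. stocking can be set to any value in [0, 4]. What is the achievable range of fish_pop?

Substituting into the fish_pop equation gives fish_pop = -4*stocking + 9.
Linear in stocking, so extremes are at the endpoints: stocking = 0 gives fish_pop = 9; stocking = 4 gives fish_pop = -7.

-7 to 9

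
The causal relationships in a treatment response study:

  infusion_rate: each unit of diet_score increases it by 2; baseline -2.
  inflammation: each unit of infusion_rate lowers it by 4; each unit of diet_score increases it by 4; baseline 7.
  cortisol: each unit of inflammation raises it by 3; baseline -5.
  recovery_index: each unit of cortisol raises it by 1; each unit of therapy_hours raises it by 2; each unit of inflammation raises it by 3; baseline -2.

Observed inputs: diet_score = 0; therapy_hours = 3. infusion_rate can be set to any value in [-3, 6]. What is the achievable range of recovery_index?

Intervening on infusion_rate fixes its value directly, overriding its dependence on diet_score.
Substituting into the inflammation equation gives inflammation = -4*infusion_rate + 7.
Substituting into the cortisol equation gives cortisol = -12*infusion_rate + 16.
recovery_index becomes -24*infusion_rate + 41.
Linear in infusion_rate, so extremes are at the endpoints: infusion_rate = -3 gives recovery_index = 113; infusion_rate = 6 gives recovery_index = -103.

-103 to 113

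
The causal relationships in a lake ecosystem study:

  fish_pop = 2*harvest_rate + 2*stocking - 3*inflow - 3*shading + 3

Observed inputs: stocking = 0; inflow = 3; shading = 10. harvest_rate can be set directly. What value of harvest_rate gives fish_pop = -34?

Substituting into the fish_pop equation gives fish_pop = 2*harvest_rate - 36.
Solve 2*harvest_rate - 36 = -34: harvest_rate = (-34 + 36) / 2 = 1.

harvest_rate = 1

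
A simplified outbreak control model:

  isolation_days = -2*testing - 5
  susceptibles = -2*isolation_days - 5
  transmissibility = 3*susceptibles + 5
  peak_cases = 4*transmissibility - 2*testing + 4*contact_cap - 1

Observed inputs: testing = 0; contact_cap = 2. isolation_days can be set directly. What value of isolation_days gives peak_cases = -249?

Intervening on isolation_days fixes its value directly, overriding its dependence on testing.
Substituting into the transmissibility equation gives transmissibility = -6*isolation_days - 10.
Substituting into the peak_cases equation gives peak_cases = -24*isolation_days - 33.
Solve -24*isolation_days - 33 = -249: isolation_days = (-249 + 33) / -24 = 9.

isolation_days = 9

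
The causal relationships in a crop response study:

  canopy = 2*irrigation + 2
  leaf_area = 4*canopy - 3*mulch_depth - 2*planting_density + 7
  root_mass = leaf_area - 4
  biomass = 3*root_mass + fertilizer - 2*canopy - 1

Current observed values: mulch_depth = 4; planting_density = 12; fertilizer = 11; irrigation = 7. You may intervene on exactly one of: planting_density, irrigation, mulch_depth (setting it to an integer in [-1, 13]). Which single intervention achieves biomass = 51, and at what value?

Intervening on planting_density: biomass = -6*planting_density + 143. Reaching 51 requires planting_density = 46/3, not an integer.
Intervening on irrigation: with other inputs at their observed values, biomass = 20*irrigation - 69. Solving for 51 gives irrigation = 6, within [-1, 13].
Intervening on mulch_depth: biomass = -9*mulch_depth + 107. Reaching 51 requires mulch_depth = 56/9, not an integer.

set irrigation = 6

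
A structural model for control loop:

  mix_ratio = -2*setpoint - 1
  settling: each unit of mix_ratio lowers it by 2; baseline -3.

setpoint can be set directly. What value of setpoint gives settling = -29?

Substituting into the settling equation gives settling = 4*setpoint - 1.
Solve 4*setpoint - 1 = -29: setpoint = (-29 + 1) / 4 = -7.

setpoint = -7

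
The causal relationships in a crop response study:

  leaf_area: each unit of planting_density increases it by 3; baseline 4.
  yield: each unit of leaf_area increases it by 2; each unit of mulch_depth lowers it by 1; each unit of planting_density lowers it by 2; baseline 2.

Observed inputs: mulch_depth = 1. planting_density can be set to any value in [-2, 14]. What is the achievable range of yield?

Substituting into the yield equation gives yield = 4*planting_density + 9.
Linear in planting_density, so extremes are at the endpoints: planting_density = -2 gives yield = 1; planting_density = 14 gives yield = 65.

1 to 65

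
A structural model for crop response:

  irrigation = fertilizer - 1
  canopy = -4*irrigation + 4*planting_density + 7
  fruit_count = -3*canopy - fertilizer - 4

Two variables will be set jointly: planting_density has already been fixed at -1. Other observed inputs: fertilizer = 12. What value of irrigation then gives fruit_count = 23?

irrigation = 4

With planting_density held at -1:
Intervening on irrigation fixes its value directly, overriding its dependence on fertilizer.
Substituting into the canopy equation gives canopy = -4*irrigation + 3.
fruit_count becomes 12*irrigation - 25.
Solve 12*irrigation - 25 = 23: irrigation = (23 + 25) / 12 = 4.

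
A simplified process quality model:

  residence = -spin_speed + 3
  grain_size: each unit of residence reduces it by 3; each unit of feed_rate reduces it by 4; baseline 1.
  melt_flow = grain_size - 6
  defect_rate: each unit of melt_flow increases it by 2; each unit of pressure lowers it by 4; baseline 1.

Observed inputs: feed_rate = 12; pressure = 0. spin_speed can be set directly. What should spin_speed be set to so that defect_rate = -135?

Substituting into the grain_size equation gives grain_size = 3*spin_speed - 56.
melt_flow becomes 3*spin_speed - 62.
Substituting into the defect_rate equation gives defect_rate = 6*spin_speed - 123.
Solve 6*spin_speed - 123 = -135: spin_speed = (-135 + 123) / 6 = -2.

spin_speed = -2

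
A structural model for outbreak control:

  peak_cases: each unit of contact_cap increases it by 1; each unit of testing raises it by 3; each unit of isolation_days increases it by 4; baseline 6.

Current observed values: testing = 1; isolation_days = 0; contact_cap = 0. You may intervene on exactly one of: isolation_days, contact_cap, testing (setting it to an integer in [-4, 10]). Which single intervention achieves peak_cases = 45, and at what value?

set isolation_days = 9

Intervening on isolation_days: with other inputs at their observed values, peak_cases = 4*isolation_days + 9. Solving for 45 gives isolation_days = 9, within [-4, 10].
Intervening on contact_cap: peak_cases = contact_cap + 9. Reaching 45 requires contact_cap = 36, outside [-4, 10].
Intervening on testing: peak_cases = 3*testing + 6. Reaching 45 requires testing = 13, outside [-4, 10].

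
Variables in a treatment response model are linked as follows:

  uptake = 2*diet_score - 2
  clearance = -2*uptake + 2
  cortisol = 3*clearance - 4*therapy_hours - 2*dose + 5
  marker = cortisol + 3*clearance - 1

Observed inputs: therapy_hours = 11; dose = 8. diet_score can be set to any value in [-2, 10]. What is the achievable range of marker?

Substituting into the clearance equation gives clearance = -4*diet_score + 6.
Substituting into the cortisol equation gives cortisol = -12*diet_score - 37.
marker becomes -24*diet_score - 20.
Linear in diet_score, so extremes are at the endpoints: diet_score = -2 gives marker = 28; diet_score = 10 gives marker = -260.

-260 to 28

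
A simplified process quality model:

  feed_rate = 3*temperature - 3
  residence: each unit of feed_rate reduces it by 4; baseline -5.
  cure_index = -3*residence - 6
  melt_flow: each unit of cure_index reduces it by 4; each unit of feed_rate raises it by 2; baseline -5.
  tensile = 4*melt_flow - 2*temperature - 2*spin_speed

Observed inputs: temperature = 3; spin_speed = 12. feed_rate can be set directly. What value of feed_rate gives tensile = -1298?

Intervening on feed_rate fixes its value directly, overriding its dependence on temperature.
Substituting into the cure_index equation gives cure_index = 12*feed_rate + 9.
Substituting into the melt_flow equation gives melt_flow = -46*feed_rate - 41.
So tensile = -184*feed_rate - 194.
Solve -184*feed_rate - 194 = -1298: feed_rate = (-1298 + 194) / -184 = 6.

feed_rate = 6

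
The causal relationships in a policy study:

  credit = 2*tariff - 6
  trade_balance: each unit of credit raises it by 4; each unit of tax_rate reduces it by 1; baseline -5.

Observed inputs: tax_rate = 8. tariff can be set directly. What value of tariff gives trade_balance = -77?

tariff = -5

Substituting into the trade_balance equation gives trade_balance = 8*tariff - 37.
Solve 8*tariff - 37 = -77: tariff = (-77 + 37) / 8 = -5.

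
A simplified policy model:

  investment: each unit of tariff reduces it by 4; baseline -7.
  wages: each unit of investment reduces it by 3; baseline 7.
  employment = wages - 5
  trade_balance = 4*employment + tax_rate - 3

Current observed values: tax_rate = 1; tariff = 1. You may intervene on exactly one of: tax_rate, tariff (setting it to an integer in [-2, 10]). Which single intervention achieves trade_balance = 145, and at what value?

set tax_rate = 8

Intervening on tax_rate: with other inputs at their observed values, trade_balance = tax_rate + 137. Solving for 145 gives tax_rate = 8, within [-2, 10].
Intervening on tariff: trade_balance = 48*tariff + 90. Reaching 145 requires tariff = 55/48, not an integer.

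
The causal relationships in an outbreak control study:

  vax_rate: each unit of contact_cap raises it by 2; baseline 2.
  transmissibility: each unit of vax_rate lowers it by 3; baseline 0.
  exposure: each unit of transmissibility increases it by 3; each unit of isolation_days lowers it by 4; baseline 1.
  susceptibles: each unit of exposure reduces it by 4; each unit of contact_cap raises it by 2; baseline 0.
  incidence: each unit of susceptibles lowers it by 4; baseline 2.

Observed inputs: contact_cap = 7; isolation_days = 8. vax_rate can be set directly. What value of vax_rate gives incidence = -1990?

vax_rate = 10

Intervening on vax_rate fixes its value directly, overriding its dependence on contact_cap.
Substituting into the exposure equation gives exposure = -9*vax_rate - 31.
Substituting into the susceptibles equation gives susceptibles = 36*vax_rate + 138.
incidence becomes -144*vax_rate - 550.
Solve -144*vax_rate - 550 = -1990: vax_rate = (-1990 + 550) / -144 = 10.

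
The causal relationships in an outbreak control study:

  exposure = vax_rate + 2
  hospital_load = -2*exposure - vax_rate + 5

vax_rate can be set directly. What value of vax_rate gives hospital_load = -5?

vax_rate = 2

Substituting into the hospital_load equation gives hospital_load = -3*vax_rate + 1.
Solve -3*vax_rate + 1 = -5: vax_rate = (-5 - 1) / -3 = 2.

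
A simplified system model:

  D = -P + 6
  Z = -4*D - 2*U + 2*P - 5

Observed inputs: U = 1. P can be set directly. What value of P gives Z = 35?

Substituting into the Z equation gives Z = 6*P - 31.
Solve 6*P - 31 = 35: P = (35 + 31) / 6 = 11.

P = 11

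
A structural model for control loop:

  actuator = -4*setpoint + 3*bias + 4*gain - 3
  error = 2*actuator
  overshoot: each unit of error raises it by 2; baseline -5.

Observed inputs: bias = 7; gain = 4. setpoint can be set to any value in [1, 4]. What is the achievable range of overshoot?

Substituting into the actuator equation gives actuator = -4*setpoint + 34.
Substituting into the error equation gives error = -8*setpoint + 68.
Substituting into the overshoot equation gives overshoot = -16*setpoint + 131.
Linear in setpoint, so extremes are at the endpoints: setpoint = 1 gives overshoot = 115; setpoint = 4 gives overshoot = 67.

67 to 115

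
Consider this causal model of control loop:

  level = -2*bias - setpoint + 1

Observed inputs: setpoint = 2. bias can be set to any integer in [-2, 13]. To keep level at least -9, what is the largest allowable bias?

bias = 4

Substituting into the level equation gives level = -2*bias - 1.
Require -2*bias - 1 ≥ -9, so bias ≤ 4.
The largest integer in [-2, 13] satisfying this is 4.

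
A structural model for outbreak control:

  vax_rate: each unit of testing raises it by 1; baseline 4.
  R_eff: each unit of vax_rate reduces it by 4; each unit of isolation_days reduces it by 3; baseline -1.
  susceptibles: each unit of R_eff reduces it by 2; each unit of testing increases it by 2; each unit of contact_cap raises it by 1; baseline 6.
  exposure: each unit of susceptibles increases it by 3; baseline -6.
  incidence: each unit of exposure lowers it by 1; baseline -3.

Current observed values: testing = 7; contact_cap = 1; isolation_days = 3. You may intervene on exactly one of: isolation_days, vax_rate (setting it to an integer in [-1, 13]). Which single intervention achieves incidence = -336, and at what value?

Intervening on isolation_days: incidence = -18*isolation_days - 330. Reaching -336 requires isolation_days = 1/3, not an integer.
Intervening on vax_rate: with other inputs at their observed values, incidence = -24*vax_rate - 120. Solving for -336 gives vax_rate = 9, within [-1, 13].

set vax_rate = 9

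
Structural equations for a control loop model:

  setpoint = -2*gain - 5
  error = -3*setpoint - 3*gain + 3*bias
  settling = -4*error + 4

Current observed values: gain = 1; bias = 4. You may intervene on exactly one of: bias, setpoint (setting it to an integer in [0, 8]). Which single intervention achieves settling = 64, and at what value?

Intervening on bias: settling = -12*bias - 68. Reaching 64 requires bias = -11, outside [0, 8].
Intervening on setpoint: with other inputs at their observed values, settling = 12*setpoint - 32. Solving for 64 gives setpoint = 8, within [0, 8].

set setpoint = 8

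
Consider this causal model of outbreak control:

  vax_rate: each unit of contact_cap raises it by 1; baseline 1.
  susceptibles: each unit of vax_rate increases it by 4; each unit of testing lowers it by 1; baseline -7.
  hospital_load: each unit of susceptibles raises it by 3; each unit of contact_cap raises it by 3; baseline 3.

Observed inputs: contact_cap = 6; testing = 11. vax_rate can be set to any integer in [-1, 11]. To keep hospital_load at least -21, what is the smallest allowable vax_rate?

Intervening on vax_rate fixes its value directly, overriding its dependence on contact_cap.
Substituting into the susceptibles equation gives susceptibles = 4*vax_rate - 18.
Substituting into the hospital_load equation gives hospital_load = 12*vax_rate - 33.
Require 12*vax_rate - 33 ≥ -21, so vax_rate ≥ 1.
The smallest integer in [-1, 11] satisfying this is 1.

vax_rate = 1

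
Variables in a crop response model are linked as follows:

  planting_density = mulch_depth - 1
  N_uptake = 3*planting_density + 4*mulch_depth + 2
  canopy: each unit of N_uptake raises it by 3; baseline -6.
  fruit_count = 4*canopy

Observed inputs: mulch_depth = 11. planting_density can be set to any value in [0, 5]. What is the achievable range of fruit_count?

Intervening on planting_density fixes its value directly, overriding its dependence on mulch_depth.
Substituting into the N_uptake equation gives N_uptake = 3*planting_density + 46.
This gives canopy = 9*planting_density + 132.
Substituting into the fruit_count equation gives fruit_count = 36*planting_density + 528.
Linear in planting_density, so extremes are at the endpoints: planting_density = 0 gives fruit_count = 528; planting_density = 5 gives fruit_count = 708.

528 to 708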